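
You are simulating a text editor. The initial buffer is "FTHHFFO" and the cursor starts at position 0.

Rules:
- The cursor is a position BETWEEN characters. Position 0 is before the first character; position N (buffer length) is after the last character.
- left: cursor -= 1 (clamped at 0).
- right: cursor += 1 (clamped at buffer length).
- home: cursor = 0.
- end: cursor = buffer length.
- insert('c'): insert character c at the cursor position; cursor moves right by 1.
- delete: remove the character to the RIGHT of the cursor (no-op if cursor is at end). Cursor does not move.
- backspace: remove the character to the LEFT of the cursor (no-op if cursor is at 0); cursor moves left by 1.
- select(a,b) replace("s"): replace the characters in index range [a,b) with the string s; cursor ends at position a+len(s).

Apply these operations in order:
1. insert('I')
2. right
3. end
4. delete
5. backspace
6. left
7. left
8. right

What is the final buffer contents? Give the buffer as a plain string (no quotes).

After op 1 (insert('I')): buf='IFTHHFFO' cursor=1
After op 2 (right): buf='IFTHHFFO' cursor=2
After op 3 (end): buf='IFTHHFFO' cursor=8
After op 4 (delete): buf='IFTHHFFO' cursor=8
After op 5 (backspace): buf='IFTHHFF' cursor=7
After op 6 (left): buf='IFTHHFF' cursor=6
After op 7 (left): buf='IFTHHFF' cursor=5
After op 8 (right): buf='IFTHHFF' cursor=6

Answer: IFTHHFF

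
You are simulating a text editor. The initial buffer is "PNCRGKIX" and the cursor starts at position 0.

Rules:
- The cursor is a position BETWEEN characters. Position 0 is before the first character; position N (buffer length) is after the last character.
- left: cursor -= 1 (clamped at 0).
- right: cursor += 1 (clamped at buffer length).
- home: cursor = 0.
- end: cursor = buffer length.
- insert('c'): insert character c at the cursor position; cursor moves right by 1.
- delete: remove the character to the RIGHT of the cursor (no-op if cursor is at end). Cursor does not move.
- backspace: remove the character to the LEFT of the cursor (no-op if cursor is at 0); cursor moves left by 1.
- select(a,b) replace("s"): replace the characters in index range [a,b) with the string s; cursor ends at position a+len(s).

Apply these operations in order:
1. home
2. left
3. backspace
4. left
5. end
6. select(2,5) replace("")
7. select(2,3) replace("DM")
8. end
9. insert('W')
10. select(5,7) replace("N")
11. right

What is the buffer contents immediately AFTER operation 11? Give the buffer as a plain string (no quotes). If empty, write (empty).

Answer: PNDMIN

Derivation:
After op 1 (home): buf='PNCRGKIX' cursor=0
After op 2 (left): buf='PNCRGKIX' cursor=0
After op 3 (backspace): buf='PNCRGKIX' cursor=0
After op 4 (left): buf='PNCRGKIX' cursor=0
After op 5 (end): buf='PNCRGKIX' cursor=8
After op 6 (select(2,5) replace("")): buf='PNKIX' cursor=2
After op 7 (select(2,3) replace("DM")): buf='PNDMIX' cursor=4
After op 8 (end): buf='PNDMIX' cursor=6
After op 9 (insert('W')): buf='PNDMIXW' cursor=7
After op 10 (select(5,7) replace("N")): buf='PNDMIN' cursor=6
After op 11 (right): buf='PNDMIN' cursor=6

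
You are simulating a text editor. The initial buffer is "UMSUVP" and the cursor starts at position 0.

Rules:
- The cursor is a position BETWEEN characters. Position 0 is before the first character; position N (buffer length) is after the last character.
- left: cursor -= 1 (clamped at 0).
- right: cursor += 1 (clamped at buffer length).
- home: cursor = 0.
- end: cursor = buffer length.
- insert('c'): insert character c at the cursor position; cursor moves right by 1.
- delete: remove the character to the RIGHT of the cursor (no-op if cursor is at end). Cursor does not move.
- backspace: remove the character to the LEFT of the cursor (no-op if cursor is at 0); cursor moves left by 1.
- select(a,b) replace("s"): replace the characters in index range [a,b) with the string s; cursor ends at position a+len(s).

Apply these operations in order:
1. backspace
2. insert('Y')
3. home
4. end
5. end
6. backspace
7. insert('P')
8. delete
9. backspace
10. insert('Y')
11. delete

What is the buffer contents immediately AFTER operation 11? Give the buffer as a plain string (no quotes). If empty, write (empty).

After op 1 (backspace): buf='UMSUVP' cursor=0
After op 2 (insert('Y')): buf='YUMSUVP' cursor=1
After op 3 (home): buf='YUMSUVP' cursor=0
After op 4 (end): buf='YUMSUVP' cursor=7
After op 5 (end): buf='YUMSUVP' cursor=7
After op 6 (backspace): buf='YUMSUV' cursor=6
After op 7 (insert('P')): buf='YUMSUVP' cursor=7
After op 8 (delete): buf='YUMSUVP' cursor=7
After op 9 (backspace): buf='YUMSUV' cursor=6
After op 10 (insert('Y')): buf='YUMSUVY' cursor=7
After op 11 (delete): buf='YUMSUVY' cursor=7

Answer: YUMSUVY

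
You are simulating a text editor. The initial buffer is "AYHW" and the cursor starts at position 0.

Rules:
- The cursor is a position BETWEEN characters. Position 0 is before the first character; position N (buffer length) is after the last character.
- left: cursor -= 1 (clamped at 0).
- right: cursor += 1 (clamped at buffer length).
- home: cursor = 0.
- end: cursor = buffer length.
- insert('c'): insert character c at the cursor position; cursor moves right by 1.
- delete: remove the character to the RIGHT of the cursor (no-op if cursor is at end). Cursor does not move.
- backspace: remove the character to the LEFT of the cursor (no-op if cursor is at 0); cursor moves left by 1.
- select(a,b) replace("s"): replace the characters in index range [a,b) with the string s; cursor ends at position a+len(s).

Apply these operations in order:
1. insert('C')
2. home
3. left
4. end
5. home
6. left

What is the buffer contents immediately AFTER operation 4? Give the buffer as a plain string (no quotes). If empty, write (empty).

After op 1 (insert('C')): buf='CAYHW' cursor=1
After op 2 (home): buf='CAYHW' cursor=0
After op 3 (left): buf='CAYHW' cursor=0
After op 4 (end): buf='CAYHW' cursor=5

Answer: CAYHW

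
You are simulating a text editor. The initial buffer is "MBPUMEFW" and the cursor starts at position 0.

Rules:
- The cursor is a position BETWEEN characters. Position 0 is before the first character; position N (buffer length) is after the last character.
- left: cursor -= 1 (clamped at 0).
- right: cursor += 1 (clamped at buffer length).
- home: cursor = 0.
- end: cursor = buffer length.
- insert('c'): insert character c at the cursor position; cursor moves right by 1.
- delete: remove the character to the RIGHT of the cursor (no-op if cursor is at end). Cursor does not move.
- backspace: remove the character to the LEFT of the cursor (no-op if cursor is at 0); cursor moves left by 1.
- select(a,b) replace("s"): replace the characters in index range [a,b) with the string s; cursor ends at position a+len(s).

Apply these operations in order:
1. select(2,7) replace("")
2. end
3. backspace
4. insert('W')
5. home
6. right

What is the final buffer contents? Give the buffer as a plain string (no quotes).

After op 1 (select(2,7) replace("")): buf='MBW' cursor=2
After op 2 (end): buf='MBW' cursor=3
After op 3 (backspace): buf='MB' cursor=2
After op 4 (insert('W')): buf='MBW' cursor=3
After op 5 (home): buf='MBW' cursor=0
After op 6 (right): buf='MBW' cursor=1

Answer: MBW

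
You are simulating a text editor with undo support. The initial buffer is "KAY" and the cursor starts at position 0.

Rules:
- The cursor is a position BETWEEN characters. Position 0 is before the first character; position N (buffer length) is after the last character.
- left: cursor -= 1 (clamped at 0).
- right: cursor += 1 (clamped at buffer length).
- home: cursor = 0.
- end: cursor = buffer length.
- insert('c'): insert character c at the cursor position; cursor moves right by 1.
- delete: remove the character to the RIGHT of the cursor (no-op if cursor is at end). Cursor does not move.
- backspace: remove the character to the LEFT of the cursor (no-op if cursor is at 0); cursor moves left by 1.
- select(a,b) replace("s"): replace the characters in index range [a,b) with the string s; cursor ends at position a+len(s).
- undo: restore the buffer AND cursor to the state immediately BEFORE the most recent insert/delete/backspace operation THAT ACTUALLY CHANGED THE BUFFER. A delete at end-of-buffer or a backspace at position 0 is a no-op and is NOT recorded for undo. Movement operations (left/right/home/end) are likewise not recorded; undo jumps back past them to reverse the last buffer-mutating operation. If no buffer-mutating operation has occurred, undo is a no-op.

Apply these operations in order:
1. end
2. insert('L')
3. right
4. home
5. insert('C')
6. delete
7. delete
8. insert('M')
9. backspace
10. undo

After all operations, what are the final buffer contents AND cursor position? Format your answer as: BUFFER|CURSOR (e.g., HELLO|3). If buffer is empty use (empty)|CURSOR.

Answer: CMYL|2

Derivation:
After op 1 (end): buf='KAY' cursor=3
After op 2 (insert('L')): buf='KAYL' cursor=4
After op 3 (right): buf='KAYL' cursor=4
After op 4 (home): buf='KAYL' cursor=0
After op 5 (insert('C')): buf='CKAYL' cursor=1
After op 6 (delete): buf='CAYL' cursor=1
After op 7 (delete): buf='CYL' cursor=1
After op 8 (insert('M')): buf='CMYL' cursor=2
After op 9 (backspace): buf='CYL' cursor=1
After op 10 (undo): buf='CMYL' cursor=2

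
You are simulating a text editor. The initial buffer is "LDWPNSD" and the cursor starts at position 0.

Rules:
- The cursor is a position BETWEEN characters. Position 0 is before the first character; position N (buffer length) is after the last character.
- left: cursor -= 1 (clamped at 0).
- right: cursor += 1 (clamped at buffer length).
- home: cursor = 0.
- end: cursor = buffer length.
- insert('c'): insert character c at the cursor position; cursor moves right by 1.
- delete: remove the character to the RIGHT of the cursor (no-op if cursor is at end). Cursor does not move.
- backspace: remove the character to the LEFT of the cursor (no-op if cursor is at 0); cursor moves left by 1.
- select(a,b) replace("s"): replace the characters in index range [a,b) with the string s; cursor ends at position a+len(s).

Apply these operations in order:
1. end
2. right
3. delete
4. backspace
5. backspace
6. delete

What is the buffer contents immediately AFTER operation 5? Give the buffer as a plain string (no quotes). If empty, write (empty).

After op 1 (end): buf='LDWPNSD' cursor=7
After op 2 (right): buf='LDWPNSD' cursor=7
After op 3 (delete): buf='LDWPNSD' cursor=7
After op 4 (backspace): buf='LDWPNS' cursor=6
After op 5 (backspace): buf='LDWPN' cursor=5

Answer: LDWPN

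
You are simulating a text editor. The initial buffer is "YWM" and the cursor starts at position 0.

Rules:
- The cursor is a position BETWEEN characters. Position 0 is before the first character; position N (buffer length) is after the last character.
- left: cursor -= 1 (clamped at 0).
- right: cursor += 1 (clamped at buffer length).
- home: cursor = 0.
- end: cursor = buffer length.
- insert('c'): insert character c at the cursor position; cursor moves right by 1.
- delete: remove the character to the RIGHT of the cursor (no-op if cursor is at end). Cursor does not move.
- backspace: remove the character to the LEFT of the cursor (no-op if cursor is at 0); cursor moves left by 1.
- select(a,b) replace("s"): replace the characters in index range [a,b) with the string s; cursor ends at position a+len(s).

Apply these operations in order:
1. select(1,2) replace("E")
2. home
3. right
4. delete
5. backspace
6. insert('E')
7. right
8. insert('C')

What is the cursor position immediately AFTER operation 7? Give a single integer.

Answer: 2

Derivation:
After op 1 (select(1,2) replace("E")): buf='YEM' cursor=2
After op 2 (home): buf='YEM' cursor=0
After op 3 (right): buf='YEM' cursor=1
After op 4 (delete): buf='YM' cursor=1
After op 5 (backspace): buf='M' cursor=0
After op 6 (insert('E')): buf='EM' cursor=1
After op 7 (right): buf='EM' cursor=2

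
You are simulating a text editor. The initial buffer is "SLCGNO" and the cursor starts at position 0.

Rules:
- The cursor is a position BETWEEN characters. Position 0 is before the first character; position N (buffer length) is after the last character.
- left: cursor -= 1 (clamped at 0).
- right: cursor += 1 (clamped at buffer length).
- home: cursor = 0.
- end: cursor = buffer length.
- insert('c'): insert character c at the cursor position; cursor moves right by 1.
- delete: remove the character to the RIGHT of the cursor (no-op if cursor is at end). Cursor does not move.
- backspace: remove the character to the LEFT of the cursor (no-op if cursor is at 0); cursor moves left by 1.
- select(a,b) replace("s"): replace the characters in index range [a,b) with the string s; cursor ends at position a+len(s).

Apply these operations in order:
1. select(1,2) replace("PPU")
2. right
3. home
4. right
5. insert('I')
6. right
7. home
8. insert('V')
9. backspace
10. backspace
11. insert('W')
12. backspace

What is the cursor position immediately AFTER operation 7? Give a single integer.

Answer: 0

Derivation:
After op 1 (select(1,2) replace("PPU")): buf='SPPUCGNO' cursor=4
After op 2 (right): buf='SPPUCGNO' cursor=5
After op 3 (home): buf='SPPUCGNO' cursor=0
After op 4 (right): buf='SPPUCGNO' cursor=1
After op 5 (insert('I')): buf='SIPPUCGNO' cursor=2
After op 6 (right): buf='SIPPUCGNO' cursor=3
After op 7 (home): buf='SIPPUCGNO' cursor=0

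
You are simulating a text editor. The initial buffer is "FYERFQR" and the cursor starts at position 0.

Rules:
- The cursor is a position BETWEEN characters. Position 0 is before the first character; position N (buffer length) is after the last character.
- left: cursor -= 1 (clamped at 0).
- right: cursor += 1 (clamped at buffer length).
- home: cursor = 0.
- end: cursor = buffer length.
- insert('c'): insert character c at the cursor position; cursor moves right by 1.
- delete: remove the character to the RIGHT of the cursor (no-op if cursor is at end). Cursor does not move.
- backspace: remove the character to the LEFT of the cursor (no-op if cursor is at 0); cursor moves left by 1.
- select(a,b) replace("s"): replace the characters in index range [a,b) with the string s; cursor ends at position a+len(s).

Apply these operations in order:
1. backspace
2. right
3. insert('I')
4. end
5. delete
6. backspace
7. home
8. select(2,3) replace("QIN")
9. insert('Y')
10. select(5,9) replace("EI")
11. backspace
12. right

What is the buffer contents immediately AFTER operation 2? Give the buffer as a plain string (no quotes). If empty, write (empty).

After op 1 (backspace): buf='FYERFQR' cursor=0
After op 2 (right): buf='FYERFQR' cursor=1

Answer: FYERFQR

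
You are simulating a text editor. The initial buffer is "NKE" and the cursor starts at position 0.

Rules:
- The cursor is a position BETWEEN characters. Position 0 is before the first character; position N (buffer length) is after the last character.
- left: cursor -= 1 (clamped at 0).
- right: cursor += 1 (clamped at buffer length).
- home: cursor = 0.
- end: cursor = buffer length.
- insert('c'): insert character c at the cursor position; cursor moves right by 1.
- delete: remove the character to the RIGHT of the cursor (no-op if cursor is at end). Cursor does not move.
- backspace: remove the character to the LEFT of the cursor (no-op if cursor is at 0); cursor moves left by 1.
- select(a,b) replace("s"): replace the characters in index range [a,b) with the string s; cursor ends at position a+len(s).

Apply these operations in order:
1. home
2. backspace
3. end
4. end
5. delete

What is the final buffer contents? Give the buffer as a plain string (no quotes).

Answer: NKE

Derivation:
After op 1 (home): buf='NKE' cursor=0
After op 2 (backspace): buf='NKE' cursor=0
After op 3 (end): buf='NKE' cursor=3
After op 4 (end): buf='NKE' cursor=3
After op 5 (delete): buf='NKE' cursor=3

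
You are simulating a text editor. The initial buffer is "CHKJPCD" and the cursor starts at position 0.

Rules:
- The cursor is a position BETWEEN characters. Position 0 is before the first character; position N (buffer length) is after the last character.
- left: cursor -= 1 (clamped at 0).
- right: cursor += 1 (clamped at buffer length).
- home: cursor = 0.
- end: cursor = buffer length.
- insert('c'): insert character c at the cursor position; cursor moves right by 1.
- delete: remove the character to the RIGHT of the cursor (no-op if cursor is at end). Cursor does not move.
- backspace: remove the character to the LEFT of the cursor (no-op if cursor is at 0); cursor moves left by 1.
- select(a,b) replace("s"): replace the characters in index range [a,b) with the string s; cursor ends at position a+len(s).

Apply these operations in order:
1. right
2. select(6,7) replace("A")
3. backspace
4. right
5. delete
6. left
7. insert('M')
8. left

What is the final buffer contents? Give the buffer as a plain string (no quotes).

Answer: CHKJPMC

Derivation:
After op 1 (right): buf='CHKJPCD' cursor=1
After op 2 (select(6,7) replace("A")): buf='CHKJPCA' cursor=7
After op 3 (backspace): buf='CHKJPC' cursor=6
After op 4 (right): buf='CHKJPC' cursor=6
After op 5 (delete): buf='CHKJPC' cursor=6
After op 6 (left): buf='CHKJPC' cursor=5
After op 7 (insert('M')): buf='CHKJPMC' cursor=6
After op 8 (left): buf='CHKJPMC' cursor=5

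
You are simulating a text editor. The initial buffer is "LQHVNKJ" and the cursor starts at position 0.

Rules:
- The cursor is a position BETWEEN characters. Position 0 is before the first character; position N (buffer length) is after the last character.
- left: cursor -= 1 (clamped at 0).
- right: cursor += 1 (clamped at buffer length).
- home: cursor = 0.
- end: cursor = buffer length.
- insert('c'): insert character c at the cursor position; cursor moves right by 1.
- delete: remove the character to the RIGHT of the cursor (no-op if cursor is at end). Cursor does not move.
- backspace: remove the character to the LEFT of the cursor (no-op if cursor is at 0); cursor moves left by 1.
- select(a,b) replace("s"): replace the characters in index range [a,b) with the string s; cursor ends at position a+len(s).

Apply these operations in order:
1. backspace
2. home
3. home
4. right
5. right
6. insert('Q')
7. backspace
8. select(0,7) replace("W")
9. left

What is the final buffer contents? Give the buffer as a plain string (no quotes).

After op 1 (backspace): buf='LQHVNKJ' cursor=0
After op 2 (home): buf='LQHVNKJ' cursor=0
After op 3 (home): buf='LQHVNKJ' cursor=0
After op 4 (right): buf='LQHVNKJ' cursor=1
After op 5 (right): buf='LQHVNKJ' cursor=2
After op 6 (insert('Q')): buf='LQQHVNKJ' cursor=3
After op 7 (backspace): buf='LQHVNKJ' cursor=2
After op 8 (select(0,7) replace("W")): buf='W' cursor=1
After op 9 (left): buf='W' cursor=0

Answer: W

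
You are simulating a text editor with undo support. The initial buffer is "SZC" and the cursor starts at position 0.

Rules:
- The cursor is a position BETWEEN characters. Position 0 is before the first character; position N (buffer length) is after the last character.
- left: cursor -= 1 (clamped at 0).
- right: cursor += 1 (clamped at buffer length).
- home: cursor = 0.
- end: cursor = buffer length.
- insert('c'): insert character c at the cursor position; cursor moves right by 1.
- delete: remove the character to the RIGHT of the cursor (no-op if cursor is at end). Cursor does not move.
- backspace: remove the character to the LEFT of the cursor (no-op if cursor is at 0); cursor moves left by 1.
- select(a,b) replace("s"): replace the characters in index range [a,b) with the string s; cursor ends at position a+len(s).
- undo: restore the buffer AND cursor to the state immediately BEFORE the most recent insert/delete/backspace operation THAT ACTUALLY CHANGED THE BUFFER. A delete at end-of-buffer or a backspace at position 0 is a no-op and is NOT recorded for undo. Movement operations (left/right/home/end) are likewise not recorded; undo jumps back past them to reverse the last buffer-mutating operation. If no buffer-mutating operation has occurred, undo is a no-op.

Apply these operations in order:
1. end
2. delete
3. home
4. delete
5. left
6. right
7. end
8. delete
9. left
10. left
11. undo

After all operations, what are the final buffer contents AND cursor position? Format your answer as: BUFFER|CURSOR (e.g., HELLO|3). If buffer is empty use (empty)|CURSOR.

After op 1 (end): buf='SZC' cursor=3
After op 2 (delete): buf='SZC' cursor=3
After op 3 (home): buf='SZC' cursor=0
After op 4 (delete): buf='ZC' cursor=0
After op 5 (left): buf='ZC' cursor=0
After op 6 (right): buf='ZC' cursor=1
After op 7 (end): buf='ZC' cursor=2
After op 8 (delete): buf='ZC' cursor=2
After op 9 (left): buf='ZC' cursor=1
After op 10 (left): buf='ZC' cursor=0
After op 11 (undo): buf='SZC' cursor=0

Answer: SZC|0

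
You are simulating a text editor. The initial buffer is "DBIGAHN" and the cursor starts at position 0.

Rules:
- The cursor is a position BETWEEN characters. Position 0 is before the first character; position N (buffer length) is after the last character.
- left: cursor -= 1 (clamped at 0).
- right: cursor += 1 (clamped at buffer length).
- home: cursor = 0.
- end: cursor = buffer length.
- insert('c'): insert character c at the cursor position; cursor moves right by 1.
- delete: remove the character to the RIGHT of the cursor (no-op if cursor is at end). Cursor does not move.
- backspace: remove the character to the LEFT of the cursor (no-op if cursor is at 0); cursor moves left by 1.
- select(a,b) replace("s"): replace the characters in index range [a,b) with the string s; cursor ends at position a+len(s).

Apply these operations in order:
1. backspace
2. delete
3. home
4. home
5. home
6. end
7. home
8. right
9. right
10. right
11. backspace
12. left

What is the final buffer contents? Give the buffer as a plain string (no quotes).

After op 1 (backspace): buf='DBIGAHN' cursor=0
After op 2 (delete): buf='BIGAHN' cursor=0
After op 3 (home): buf='BIGAHN' cursor=0
After op 4 (home): buf='BIGAHN' cursor=0
After op 5 (home): buf='BIGAHN' cursor=0
After op 6 (end): buf='BIGAHN' cursor=6
After op 7 (home): buf='BIGAHN' cursor=0
After op 8 (right): buf='BIGAHN' cursor=1
After op 9 (right): buf='BIGAHN' cursor=2
After op 10 (right): buf='BIGAHN' cursor=3
After op 11 (backspace): buf='BIAHN' cursor=2
After op 12 (left): buf='BIAHN' cursor=1

Answer: BIAHN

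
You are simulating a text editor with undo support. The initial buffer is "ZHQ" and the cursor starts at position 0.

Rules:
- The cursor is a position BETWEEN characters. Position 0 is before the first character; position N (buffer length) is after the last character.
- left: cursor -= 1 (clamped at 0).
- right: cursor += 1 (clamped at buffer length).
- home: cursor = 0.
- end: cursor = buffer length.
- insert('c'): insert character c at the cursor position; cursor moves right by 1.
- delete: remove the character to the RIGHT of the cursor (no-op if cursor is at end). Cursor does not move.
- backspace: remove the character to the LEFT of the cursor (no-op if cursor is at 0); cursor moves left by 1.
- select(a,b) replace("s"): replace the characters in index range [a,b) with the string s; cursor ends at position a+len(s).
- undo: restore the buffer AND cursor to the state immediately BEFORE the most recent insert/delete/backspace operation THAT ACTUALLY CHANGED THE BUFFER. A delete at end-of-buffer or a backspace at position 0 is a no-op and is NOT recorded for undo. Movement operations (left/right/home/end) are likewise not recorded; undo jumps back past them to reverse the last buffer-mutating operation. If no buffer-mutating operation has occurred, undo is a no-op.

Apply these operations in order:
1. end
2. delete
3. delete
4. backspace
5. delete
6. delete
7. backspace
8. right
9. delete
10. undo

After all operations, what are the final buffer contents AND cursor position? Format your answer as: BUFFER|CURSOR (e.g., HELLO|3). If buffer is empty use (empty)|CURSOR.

After op 1 (end): buf='ZHQ' cursor=3
After op 2 (delete): buf='ZHQ' cursor=3
After op 3 (delete): buf='ZHQ' cursor=3
After op 4 (backspace): buf='ZH' cursor=2
After op 5 (delete): buf='ZH' cursor=2
After op 6 (delete): buf='ZH' cursor=2
After op 7 (backspace): buf='Z' cursor=1
After op 8 (right): buf='Z' cursor=1
After op 9 (delete): buf='Z' cursor=1
After op 10 (undo): buf='ZH' cursor=2

Answer: ZH|2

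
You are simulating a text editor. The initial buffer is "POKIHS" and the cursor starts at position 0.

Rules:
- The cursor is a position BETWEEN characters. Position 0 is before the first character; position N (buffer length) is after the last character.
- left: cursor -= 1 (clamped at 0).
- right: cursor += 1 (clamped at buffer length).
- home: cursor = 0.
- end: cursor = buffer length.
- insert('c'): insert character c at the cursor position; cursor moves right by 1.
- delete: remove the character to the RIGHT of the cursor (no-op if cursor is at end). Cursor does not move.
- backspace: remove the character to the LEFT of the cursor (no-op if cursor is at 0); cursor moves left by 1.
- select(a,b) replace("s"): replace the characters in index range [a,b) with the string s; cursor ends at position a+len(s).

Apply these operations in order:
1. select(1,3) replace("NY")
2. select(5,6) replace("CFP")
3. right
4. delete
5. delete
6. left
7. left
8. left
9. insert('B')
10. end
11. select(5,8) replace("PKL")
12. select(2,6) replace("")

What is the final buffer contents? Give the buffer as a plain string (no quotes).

After op 1 (select(1,3) replace("NY")): buf='PNYIHS' cursor=3
After op 2 (select(5,6) replace("CFP")): buf='PNYIHCFP' cursor=8
After op 3 (right): buf='PNYIHCFP' cursor=8
After op 4 (delete): buf='PNYIHCFP' cursor=8
After op 5 (delete): buf='PNYIHCFP' cursor=8
After op 6 (left): buf='PNYIHCFP' cursor=7
After op 7 (left): buf='PNYIHCFP' cursor=6
After op 8 (left): buf='PNYIHCFP' cursor=5
After op 9 (insert('B')): buf='PNYIHBCFP' cursor=6
After op 10 (end): buf='PNYIHBCFP' cursor=9
After op 11 (select(5,8) replace("PKL")): buf='PNYIHPKLP' cursor=8
After op 12 (select(2,6) replace("")): buf='PNKLP' cursor=2

Answer: PNKLP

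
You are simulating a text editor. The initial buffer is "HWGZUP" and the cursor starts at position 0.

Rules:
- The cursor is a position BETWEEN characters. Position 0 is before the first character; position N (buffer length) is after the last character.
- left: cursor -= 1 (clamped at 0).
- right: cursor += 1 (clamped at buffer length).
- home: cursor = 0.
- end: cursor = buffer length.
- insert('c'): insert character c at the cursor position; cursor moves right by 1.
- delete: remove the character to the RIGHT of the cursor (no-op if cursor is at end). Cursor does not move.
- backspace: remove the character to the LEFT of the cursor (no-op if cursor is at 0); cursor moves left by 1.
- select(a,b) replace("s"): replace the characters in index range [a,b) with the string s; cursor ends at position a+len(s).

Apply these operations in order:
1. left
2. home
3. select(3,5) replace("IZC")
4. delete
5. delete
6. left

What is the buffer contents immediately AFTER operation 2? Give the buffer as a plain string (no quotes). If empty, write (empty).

Answer: HWGZUP

Derivation:
After op 1 (left): buf='HWGZUP' cursor=0
After op 2 (home): buf='HWGZUP' cursor=0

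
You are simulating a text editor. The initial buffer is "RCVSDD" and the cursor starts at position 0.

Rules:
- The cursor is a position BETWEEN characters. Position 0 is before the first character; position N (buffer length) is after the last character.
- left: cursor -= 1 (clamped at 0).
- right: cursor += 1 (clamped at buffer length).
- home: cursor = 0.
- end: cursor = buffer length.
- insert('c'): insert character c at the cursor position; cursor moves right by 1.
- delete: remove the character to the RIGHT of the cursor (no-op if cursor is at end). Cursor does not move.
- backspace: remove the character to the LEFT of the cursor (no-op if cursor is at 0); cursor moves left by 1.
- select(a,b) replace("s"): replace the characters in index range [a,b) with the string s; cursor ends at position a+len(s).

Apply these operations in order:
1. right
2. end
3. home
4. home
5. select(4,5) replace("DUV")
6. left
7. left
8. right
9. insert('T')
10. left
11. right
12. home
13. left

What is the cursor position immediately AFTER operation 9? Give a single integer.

After op 1 (right): buf='RCVSDD' cursor=1
After op 2 (end): buf='RCVSDD' cursor=6
After op 3 (home): buf='RCVSDD' cursor=0
After op 4 (home): buf='RCVSDD' cursor=0
After op 5 (select(4,5) replace("DUV")): buf='RCVSDUVD' cursor=7
After op 6 (left): buf='RCVSDUVD' cursor=6
After op 7 (left): buf='RCVSDUVD' cursor=5
After op 8 (right): buf='RCVSDUVD' cursor=6
After op 9 (insert('T')): buf='RCVSDUTVD' cursor=7

Answer: 7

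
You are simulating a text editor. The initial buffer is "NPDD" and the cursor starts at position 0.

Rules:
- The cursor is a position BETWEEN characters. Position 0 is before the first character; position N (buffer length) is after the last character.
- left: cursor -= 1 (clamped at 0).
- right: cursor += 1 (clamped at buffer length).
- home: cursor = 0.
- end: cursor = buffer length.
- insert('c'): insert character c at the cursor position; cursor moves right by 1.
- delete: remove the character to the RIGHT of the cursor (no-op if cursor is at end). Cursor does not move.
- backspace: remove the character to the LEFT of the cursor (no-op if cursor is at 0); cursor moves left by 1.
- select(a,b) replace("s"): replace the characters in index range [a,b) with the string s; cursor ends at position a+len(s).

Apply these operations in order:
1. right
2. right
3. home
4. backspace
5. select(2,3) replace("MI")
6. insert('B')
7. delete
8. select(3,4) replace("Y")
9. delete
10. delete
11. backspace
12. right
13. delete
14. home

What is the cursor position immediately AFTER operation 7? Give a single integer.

Answer: 5

Derivation:
After op 1 (right): buf='NPDD' cursor=1
After op 2 (right): buf='NPDD' cursor=2
After op 3 (home): buf='NPDD' cursor=0
After op 4 (backspace): buf='NPDD' cursor=0
After op 5 (select(2,3) replace("MI")): buf='NPMID' cursor=4
After op 6 (insert('B')): buf='NPMIBD' cursor=5
After op 7 (delete): buf='NPMIB' cursor=5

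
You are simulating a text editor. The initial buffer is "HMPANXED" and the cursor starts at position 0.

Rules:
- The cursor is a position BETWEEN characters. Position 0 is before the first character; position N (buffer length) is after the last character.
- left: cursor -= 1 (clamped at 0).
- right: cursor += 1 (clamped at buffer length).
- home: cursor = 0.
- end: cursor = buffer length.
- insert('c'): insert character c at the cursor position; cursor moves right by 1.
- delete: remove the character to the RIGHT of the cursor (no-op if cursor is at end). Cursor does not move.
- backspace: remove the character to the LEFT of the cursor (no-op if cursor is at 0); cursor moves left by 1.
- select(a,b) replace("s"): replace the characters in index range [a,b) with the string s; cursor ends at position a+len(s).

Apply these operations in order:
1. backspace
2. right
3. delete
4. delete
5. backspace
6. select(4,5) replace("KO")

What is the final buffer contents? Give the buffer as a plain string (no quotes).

After op 1 (backspace): buf='HMPANXED' cursor=0
After op 2 (right): buf='HMPANXED' cursor=1
After op 3 (delete): buf='HPANXED' cursor=1
After op 4 (delete): buf='HANXED' cursor=1
After op 5 (backspace): buf='ANXED' cursor=0
After op 6 (select(4,5) replace("KO")): buf='ANXEKO' cursor=6

Answer: ANXEKO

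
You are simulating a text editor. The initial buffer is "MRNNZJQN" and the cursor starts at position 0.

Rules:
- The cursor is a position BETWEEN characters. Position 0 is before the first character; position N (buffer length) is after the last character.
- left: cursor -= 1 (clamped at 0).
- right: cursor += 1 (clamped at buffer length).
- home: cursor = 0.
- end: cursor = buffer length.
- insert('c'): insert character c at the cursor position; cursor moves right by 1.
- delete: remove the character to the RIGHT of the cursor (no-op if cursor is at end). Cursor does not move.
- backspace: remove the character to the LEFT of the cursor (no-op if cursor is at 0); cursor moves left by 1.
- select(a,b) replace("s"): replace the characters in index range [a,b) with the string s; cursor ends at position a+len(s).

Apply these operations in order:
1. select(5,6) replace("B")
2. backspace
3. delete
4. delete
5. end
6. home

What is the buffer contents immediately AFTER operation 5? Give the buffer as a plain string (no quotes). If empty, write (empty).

Answer: MRNNZ

Derivation:
After op 1 (select(5,6) replace("B")): buf='MRNNZBQN' cursor=6
After op 2 (backspace): buf='MRNNZQN' cursor=5
After op 3 (delete): buf='MRNNZN' cursor=5
After op 4 (delete): buf='MRNNZ' cursor=5
After op 5 (end): buf='MRNNZ' cursor=5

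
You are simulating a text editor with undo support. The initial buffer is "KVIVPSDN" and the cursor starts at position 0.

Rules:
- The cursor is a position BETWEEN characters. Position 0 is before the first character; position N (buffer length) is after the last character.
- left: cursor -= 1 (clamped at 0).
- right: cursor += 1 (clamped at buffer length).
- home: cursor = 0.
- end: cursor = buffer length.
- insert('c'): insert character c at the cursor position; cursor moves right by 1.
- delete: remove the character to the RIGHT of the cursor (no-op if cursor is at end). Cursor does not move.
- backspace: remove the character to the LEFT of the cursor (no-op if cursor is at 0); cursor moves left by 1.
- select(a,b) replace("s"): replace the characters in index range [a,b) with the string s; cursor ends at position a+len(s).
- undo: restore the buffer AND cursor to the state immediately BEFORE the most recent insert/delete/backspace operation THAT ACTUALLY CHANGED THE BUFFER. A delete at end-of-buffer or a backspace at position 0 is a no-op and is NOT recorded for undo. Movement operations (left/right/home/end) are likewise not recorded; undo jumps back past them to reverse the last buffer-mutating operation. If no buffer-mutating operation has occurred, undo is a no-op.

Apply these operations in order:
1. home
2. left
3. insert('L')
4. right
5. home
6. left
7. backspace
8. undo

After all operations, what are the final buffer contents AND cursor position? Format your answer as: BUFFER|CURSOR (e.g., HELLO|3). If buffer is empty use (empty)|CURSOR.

Answer: KVIVPSDN|0

Derivation:
After op 1 (home): buf='KVIVPSDN' cursor=0
After op 2 (left): buf='KVIVPSDN' cursor=0
After op 3 (insert('L')): buf='LKVIVPSDN' cursor=1
After op 4 (right): buf='LKVIVPSDN' cursor=2
After op 5 (home): buf='LKVIVPSDN' cursor=0
After op 6 (left): buf='LKVIVPSDN' cursor=0
After op 7 (backspace): buf='LKVIVPSDN' cursor=0
After op 8 (undo): buf='KVIVPSDN' cursor=0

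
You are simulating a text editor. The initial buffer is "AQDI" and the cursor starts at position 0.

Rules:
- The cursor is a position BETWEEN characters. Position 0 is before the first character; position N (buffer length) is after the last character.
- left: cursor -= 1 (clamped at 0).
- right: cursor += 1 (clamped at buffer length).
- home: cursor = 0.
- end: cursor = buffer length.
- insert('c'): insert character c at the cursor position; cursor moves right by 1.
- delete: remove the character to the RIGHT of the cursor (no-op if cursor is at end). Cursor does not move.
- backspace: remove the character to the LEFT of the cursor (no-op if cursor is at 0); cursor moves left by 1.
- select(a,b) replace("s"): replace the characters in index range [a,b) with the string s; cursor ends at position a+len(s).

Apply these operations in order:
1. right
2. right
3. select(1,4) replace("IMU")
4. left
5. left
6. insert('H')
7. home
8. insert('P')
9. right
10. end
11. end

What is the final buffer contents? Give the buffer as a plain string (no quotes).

After op 1 (right): buf='AQDI' cursor=1
After op 2 (right): buf='AQDI' cursor=2
After op 3 (select(1,4) replace("IMU")): buf='AIMU' cursor=4
After op 4 (left): buf='AIMU' cursor=3
After op 5 (left): buf='AIMU' cursor=2
After op 6 (insert('H')): buf='AIHMU' cursor=3
After op 7 (home): buf='AIHMU' cursor=0
After op 8 (insert('P')): buf='PAIHMU' cursor=1
After op 9 (right): buf='PAIHMU' cursor=2
After op 10 (end): buf='PAIHMU' cursor=6
After op 11 (end): buf='PAIHMU' cursor=6

Answer: PAIHMU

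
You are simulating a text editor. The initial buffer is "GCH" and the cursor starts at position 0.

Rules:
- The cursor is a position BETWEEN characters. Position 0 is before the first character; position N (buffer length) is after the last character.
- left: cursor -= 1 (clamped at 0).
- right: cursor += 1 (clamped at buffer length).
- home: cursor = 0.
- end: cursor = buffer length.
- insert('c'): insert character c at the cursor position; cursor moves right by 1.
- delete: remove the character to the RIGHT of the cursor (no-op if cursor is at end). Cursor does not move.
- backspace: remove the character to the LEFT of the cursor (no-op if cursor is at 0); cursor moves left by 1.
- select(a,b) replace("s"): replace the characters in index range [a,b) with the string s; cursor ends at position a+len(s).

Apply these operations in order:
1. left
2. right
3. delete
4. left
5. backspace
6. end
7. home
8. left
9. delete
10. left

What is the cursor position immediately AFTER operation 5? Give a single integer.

After op 1 (left): buf='GCH' cursor=0
After op 2 (right): buf='GCH' cursor=1
After op 3 (delete): buf='GH' cursor=1
After op 4 (left): buf='GH' cursor=0
After op 5 (backspace): buf='GH' cursor=0

Answer: 0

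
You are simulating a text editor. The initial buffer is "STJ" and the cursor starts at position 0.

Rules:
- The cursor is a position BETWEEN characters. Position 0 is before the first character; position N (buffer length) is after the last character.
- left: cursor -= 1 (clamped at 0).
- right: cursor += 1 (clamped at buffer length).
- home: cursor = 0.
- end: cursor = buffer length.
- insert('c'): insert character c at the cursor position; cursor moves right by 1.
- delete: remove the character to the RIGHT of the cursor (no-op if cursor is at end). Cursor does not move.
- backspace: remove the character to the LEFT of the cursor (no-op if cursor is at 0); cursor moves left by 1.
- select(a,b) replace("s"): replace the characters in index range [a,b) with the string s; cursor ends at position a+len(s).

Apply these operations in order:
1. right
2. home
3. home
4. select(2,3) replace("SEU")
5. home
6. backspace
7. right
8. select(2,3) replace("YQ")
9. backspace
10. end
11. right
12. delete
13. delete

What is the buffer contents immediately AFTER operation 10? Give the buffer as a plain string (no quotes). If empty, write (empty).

Answer: STYEU

Derivation:
After op 1 (right): buf='STJ' cursor=1
After op 2 (home): buf='STJ' cursor=0
After op 3 (home): buf='STJ' cursor=0
After op 4 (select(2,3) replace("SEU")): buf='STSEU' cursor=5
After op 5 (home): buf='STSEU' cursor=0
After op 6 (backspace): buf='STSEU' cursor=0
After op 7 (right): buf='STSEU' cursor=1
After op 8 (select(2,3) replace("YQ")): buf='STYQEU' cursor=4
After op 9 (backspace): buf='STYEU' cursor=3
After op 10 (end): buf='STYEU' cursor=5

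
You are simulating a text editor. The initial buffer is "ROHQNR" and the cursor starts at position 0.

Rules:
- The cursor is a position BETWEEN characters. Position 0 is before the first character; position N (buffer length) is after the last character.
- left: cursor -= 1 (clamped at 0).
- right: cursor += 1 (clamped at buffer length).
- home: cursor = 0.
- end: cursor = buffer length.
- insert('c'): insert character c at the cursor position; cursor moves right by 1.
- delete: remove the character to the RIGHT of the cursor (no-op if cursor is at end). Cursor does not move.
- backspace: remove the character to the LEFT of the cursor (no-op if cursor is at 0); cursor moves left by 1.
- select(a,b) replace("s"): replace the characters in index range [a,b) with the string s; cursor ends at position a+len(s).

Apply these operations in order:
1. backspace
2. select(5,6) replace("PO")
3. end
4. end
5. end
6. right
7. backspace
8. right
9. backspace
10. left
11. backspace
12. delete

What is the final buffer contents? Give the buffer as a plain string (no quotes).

After op 1 (backspace): buf='ROHQNR' cursor=0
After op 2 (select(5,6) replace("PO")): buf='ROHQNPO' cursor=7
After op 3 (end): buf='ROHQNPO' cursor=7
After op 4 (end): buf='ROHQNPO' cursor=7
After op 5 (end): buf='ROHQNPO' cursor=7
After op 6 (right): buf='ROHQNPO' cursor=7
After op 7 (backspace): buf='ROHQNP' cursor=6
After op 8 (right): buf='ROHQNP' cursor=6
After op 9 (backspace): buf='ROHQN' cursor=5
After op 10 (left): buf='ROHQN' cursor=4
After op 11 (backspace): buf='ROHN' cursor=3
After op 12 (delete): buf='ROH' cursor=3

Answer: ROH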